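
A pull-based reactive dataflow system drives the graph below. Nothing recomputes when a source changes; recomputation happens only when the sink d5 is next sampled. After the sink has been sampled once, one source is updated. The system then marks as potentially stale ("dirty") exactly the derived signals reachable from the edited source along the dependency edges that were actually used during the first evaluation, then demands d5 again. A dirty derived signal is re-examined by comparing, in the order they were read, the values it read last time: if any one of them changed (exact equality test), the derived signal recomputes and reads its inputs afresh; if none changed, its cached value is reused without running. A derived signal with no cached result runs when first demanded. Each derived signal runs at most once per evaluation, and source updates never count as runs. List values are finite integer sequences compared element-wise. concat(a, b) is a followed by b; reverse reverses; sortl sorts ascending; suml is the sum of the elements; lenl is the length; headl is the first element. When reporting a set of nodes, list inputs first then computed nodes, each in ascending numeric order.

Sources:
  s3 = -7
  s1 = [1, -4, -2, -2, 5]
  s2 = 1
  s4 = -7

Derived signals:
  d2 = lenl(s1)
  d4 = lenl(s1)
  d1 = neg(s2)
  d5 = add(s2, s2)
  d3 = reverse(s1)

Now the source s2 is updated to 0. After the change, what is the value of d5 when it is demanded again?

New value of d5: 0.

First evaluation (everything demanded from the output):
  d5 = add(1, 1) = 2

Propagation after the edit:
  d5: runs — s2 1->0; s2 1->0; result 0.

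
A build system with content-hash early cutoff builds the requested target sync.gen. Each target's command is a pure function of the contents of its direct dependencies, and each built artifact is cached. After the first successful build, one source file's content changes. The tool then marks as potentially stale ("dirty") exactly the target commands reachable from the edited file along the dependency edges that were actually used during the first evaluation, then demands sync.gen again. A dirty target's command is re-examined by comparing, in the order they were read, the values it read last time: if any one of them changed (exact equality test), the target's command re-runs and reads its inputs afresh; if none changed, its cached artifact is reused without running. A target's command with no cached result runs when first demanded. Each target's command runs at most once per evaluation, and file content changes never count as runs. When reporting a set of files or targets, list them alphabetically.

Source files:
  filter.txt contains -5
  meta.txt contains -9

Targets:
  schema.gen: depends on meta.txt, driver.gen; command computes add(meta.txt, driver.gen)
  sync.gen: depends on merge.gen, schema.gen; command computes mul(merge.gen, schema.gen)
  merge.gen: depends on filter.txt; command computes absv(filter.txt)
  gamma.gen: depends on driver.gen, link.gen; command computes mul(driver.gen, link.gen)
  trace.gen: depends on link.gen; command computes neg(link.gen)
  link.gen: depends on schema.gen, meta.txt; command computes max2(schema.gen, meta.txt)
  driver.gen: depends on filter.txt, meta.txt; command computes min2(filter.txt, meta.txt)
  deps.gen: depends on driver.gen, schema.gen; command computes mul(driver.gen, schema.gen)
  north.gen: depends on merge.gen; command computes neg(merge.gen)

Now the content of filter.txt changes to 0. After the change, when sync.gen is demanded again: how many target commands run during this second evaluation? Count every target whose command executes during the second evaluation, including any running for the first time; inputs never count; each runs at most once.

First evaluation (everything demanded from the output):
  driver.gen = min2(-5, -9) = -9
  merge.gen = absv(-5) = 5
  schema.gen = add(-9, -9) = -18
  sync.gen = mul(5, -18) = -90

Propagation after the edit:
  driver.gen: runs — filter.txt -5->0; result -9 (same value as before).
  merge.gen: runs — filter.txt -5->0; result 0.
  schema.gen: checked — values it read are unchanged (meta.txt unchanged, driver.gen unchanged); reused cached -18 without running.
  sync.gen: runs — merge.gen 5->0; result 0.

Key observation: the cutoff stops propagation at schema.gen — its inputs' values are unchanged, so it reuses its cache.

Target commands that run: driver.gen, merge.gen, sync.gen — 3 in total.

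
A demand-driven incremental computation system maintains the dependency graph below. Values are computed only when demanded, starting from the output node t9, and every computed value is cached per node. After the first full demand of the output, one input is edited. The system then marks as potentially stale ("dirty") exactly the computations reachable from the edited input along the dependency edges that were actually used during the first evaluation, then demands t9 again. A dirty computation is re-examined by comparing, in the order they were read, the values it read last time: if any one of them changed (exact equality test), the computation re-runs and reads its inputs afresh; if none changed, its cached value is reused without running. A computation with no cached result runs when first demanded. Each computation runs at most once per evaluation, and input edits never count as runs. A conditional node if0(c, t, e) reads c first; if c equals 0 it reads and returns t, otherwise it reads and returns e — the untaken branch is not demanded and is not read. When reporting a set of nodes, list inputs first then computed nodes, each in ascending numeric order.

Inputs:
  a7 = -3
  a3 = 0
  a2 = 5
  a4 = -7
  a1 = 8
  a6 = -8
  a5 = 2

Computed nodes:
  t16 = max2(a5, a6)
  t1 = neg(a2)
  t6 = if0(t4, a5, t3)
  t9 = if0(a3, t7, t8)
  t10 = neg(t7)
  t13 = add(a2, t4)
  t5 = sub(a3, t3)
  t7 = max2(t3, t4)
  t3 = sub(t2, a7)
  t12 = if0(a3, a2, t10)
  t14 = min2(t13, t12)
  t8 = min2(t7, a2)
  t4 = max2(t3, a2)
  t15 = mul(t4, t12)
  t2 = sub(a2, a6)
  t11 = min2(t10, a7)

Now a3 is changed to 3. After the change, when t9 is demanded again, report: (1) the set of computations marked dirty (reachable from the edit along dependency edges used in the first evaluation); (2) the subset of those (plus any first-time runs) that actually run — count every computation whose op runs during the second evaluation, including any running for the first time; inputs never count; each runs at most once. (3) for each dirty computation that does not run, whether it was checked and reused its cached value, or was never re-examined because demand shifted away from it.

First evaluation (everything demanded from the output):
  t2 = sub(5, -8) = 13
  t3 = sub(13, -3) = 16
  t4 = max2(16, 5) = 16
  t7 = max2(16, 16) = 16
  t9 = if0(a3=0 -> then branch t7) = 16

Propagation after the edit:
  t8: demanded for the first time — runs, produces 5.
  t9: runs — a3 0->3; result 5.

Key observation: a condition flipped, so demand reaches new nodes — t8 runs for the first time.

Marked dirty: t9.
Computations that run: t8, t9 — 2 in total.
Every dirty computation ran.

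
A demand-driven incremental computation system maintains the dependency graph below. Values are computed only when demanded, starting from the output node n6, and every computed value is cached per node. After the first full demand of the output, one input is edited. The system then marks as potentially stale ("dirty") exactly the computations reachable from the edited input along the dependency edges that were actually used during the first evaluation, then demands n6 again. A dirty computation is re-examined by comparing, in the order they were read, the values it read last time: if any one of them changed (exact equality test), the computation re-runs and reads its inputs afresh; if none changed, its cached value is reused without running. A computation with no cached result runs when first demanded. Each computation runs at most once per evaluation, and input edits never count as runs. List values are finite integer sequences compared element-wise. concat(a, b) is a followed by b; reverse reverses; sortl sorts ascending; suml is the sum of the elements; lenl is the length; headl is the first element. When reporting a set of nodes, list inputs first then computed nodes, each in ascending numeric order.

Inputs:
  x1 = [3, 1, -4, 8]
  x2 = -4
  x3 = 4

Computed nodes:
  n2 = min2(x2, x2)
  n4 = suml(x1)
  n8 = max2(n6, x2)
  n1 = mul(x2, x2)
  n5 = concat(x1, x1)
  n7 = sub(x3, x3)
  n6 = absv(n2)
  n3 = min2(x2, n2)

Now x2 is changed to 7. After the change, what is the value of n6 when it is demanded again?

New value of n6: 7.

First evaluation (everything demanded from the output):
  n2 = min2(-4, -4) = -4
  n6 = absv(-4) = 4

Propagation after the edit:
  n2: runs — x2 -4->7; x2 -4->7; result 7.
  n6: runs — n2 -4->7; result 7.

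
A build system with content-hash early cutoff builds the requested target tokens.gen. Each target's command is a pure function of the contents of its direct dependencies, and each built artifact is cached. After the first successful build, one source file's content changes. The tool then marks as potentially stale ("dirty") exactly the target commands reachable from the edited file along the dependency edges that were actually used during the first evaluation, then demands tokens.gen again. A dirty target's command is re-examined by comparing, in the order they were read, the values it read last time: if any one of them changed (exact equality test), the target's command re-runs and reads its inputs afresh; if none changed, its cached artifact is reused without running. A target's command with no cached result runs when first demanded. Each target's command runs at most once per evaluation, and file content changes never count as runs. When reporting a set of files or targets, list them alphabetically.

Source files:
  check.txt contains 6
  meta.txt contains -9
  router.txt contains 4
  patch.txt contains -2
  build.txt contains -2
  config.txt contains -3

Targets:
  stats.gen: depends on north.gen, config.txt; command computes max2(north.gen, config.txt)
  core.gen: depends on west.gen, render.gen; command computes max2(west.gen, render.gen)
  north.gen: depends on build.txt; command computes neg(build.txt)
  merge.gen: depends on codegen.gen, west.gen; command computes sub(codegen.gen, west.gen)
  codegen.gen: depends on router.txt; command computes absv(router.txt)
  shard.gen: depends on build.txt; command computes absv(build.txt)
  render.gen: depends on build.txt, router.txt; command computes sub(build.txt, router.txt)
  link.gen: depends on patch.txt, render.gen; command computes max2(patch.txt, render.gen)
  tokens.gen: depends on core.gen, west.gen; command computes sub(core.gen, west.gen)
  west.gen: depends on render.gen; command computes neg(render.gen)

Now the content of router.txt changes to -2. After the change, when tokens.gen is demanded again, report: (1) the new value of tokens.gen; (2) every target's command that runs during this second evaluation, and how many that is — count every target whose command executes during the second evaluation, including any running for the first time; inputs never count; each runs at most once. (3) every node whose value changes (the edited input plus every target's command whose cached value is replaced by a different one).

First evaluation (everything demanded from the output):
  render.gen = sub(-2, 4) = -6
  west.gen = neg(-6) = 6
  core.gen = max2(6, -6) = 6
  tokens.gen = sub(6, 6) = 0

Propagation after the edit:
  render.gen: runs — router.txt 4->-2; result 0.
  west.gen: runs — render.gen -6->0; result 0.
  core.gen: runs — west.gen 6->0; render.gen -6->0; result 0.
  tokens.gen: runs — core.gen 6->0; west.gen 6->0; result 0 (same value as before).

New value of tokens.gen: 0.
Target commands that run: core.gen, render.gen, tokens.gen, west.gen — 4 in total.
Values that change: core.gen, render.gen, router.txt, west.gen.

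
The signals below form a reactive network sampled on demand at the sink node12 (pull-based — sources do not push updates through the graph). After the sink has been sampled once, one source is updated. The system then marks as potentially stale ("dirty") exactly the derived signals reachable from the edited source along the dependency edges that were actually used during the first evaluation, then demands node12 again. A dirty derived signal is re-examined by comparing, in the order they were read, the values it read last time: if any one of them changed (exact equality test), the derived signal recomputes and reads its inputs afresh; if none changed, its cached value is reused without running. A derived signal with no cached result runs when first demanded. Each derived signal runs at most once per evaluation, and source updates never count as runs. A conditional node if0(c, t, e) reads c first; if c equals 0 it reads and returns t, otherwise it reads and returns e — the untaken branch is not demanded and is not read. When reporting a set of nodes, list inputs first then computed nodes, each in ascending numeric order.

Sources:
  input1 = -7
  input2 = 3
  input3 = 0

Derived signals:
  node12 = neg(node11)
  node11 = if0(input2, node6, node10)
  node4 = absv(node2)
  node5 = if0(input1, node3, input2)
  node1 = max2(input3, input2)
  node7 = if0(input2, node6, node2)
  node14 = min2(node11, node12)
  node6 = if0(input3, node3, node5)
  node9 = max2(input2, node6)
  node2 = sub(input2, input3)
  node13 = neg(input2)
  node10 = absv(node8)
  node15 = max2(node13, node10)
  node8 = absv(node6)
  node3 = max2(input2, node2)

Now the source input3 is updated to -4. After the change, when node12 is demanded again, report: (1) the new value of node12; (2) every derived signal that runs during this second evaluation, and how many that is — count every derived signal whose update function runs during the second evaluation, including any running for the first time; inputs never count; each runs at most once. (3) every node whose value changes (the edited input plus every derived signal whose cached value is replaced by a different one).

node12 now evaluates to -3.
Run set: node5, node6 (2 run).
Changed values: input3.
The important point: the flipped condition redirects demand; node2, node3 are left stale, never re-checked.

Initial pass — values computed on the first demand:
  node2 = sub(3, 0) = 3
  node3 = max2(3, 3) = 3
  node6 = if0(input3=0 -> then branch node3) = 3
  node8 = absv(3) = 3
  node10 = absv(3) = 3
  node11 = if0(input2=3 -> else branch node10) = 3
  node12 = neg(3) = -3

Second demand — change propagation:
  node2: dirty yet unreached — the second evaluation never asks for it.
  node3: dirty yet unreached — the second evaluation never asks for it.
  node5: newly demanded (no cache) — executes and yields 3.
  node6: re-runs because input3 0->-4; new result 3 (unchanged).
  node8: re-examined; everything it read last time is the same (node6 unchanged) — cache 3 kept, no run.
  node10: re-examined; everything it read last time is the same (node8 unchanged) — cache 3 kept, no run.
  node11: re-examined; everything it read last time is the same (input2 unchanged, node10 unchanged) — cache 3 kept, no run.
  node12: re-examined; everything it read last time is the same (node11 unchanged) — cache -3 kept, no run.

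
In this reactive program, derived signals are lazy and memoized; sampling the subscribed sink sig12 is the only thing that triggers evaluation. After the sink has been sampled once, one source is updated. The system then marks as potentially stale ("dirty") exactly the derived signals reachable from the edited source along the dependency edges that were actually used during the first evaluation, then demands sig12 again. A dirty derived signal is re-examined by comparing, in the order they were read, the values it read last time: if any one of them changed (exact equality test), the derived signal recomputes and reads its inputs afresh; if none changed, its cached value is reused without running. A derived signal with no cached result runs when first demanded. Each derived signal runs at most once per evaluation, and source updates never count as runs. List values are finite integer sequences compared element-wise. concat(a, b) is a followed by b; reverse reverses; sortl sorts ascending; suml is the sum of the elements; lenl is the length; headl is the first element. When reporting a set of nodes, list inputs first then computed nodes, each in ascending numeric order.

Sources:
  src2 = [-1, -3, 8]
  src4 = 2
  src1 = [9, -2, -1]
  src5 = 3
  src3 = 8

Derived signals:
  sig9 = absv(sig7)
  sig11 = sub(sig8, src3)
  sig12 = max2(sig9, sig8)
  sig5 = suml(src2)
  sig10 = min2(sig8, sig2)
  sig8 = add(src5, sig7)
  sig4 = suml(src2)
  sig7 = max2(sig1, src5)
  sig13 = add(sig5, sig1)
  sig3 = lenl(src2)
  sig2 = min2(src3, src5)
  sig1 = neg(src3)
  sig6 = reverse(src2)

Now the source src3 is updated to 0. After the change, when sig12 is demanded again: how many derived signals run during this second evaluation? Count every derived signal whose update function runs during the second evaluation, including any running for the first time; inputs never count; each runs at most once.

First demand of the output computes:
  sig1 = neg(8) = -8
  sig7 = max2(-8, 3) = 3
  sig8 = add(3, 3) = 6
  sig9 = absv(3) = 3
  sig12 = max2(3, 6) = 6

After the edit, cleaning proceeds:
  sig1: a read changed (src3 8->0) — executes, giving 0.
  sig7: a read changed (sig1 -8->0) — executes, giving 3 — identical to its old value.
  sig8: dirty, but its reads are unchanged (src5 unchanged, sig7 unchanged); cached 6 stands.
  sig9: dirty, but its reads are unchanged (sig7 unchanged); cached 3 stands.
  sig12: dirty, but its reads are unchanged (sig9 unchanged, sig8 unchanged); cached 6 stands.

Note the absorption at sig7: it re-runs yet its value is the same, leaving the output's value untouched.

2 derived signals run: sig1, sig7.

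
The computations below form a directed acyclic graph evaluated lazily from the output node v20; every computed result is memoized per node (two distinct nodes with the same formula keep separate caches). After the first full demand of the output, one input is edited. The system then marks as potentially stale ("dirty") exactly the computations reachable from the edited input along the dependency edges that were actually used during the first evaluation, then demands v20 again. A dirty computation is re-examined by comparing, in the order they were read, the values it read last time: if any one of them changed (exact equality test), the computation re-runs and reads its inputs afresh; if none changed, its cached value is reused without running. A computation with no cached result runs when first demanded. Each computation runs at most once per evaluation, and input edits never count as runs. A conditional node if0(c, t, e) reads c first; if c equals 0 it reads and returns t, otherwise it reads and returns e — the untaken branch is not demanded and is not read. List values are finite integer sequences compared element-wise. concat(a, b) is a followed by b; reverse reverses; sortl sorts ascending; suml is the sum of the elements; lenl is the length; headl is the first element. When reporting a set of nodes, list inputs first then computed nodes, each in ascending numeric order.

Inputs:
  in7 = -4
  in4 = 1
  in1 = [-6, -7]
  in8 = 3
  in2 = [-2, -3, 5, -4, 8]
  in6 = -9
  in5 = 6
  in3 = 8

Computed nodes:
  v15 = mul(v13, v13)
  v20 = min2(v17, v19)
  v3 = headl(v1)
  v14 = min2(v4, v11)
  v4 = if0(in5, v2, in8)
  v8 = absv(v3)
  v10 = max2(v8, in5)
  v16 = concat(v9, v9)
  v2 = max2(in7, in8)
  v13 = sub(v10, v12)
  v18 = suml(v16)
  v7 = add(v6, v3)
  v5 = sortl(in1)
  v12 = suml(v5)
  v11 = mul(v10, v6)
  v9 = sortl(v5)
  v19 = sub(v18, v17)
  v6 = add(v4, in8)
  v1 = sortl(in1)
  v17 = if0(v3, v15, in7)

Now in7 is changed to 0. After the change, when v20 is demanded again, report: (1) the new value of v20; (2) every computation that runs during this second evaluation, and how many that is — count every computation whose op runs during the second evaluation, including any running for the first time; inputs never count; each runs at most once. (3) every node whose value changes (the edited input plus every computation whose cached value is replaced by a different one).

Demanding v20 again yields -26.
3 computations run: v17, v19, v20.
The nodes whose values change: in7, v17, v19, v20.

First demand of the output computes:
  v1 = sortl([-6, -7]) = [-7, -6]
  v3 = headl([-7, -6]) = -7
  v5 = sortl([-6, -7]) = [-7, -6]
  v9 = sortl([-7, -6]) = [-7, -6]
  v16 = concat([-7, -6], [-7, -6]) = [-7, -6, -7, -6]
  v17 = if0(v3=-7 -> else branch in7) = -4
  v18 = suml([-7, -6, -7, -6]) = -26
  v19 = sub(-26, -4) = -22
  v20 = min2(-4, -22) = -22

After the edit, cleaning proceeds:
  v17: a read changed (in7 -4->0) — executes, giving 0.
  v19: a read changed (v17 -4->0) — executes, giving -26.
  v20: a read changed (v17 -4->0; v19 -22->-26) — executes, giving -26.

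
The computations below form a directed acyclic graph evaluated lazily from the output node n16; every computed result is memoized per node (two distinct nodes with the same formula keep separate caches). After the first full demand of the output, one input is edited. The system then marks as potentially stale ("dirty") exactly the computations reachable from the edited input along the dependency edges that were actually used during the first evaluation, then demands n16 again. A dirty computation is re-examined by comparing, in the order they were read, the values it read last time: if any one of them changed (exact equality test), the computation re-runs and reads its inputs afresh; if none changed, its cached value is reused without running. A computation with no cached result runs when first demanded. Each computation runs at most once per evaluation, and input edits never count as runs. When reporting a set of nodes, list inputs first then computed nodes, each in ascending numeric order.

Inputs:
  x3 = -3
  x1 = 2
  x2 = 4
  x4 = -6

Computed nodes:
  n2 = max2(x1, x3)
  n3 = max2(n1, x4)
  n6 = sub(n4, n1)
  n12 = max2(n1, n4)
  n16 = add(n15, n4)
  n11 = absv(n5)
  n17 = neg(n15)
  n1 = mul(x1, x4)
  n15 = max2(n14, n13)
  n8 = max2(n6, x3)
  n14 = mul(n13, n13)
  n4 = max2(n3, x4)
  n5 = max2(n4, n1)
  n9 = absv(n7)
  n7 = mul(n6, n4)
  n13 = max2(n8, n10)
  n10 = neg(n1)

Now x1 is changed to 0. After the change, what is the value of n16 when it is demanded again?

First demand of the output computes:
  n1 = mul(2, -6) = -12
  n3 = max2(-12, -6) = -6
  n4 = max2(-6, -6) = -6
  n6 = sub(-6, -12) = 6
  n8 = max2(6, -3) = 6
  n10 = neg(-12) = 12
  n13 = max2(6, 12) = 12
  n14 = mul(12, 12) = 144
  n15 = max2(144, 12) = 144
  n16 = add(144, -6) = 138

After the edit, cleaning proceeds:
  n1: a read changed (x1 2->0) — executes, giving 0.
  n3: a read changed (n1 -12->0) — executes, giving 0.
  n4: a read changed (n3 -6->0) — executes, giving 0.
  n6: a read changed (n4 -6->0; n1 -12->0) — executes, giving 0.
  n8: a read changed (n6 6->0) — executes, giving 0.
  n10: a read changed (n1 -12->0) — executes, giving 0.
  n13: a read changed (n8 6->0; n10 12->0) — executes, giving 0.
  n14: a read changed (n13 12->0; n13 12->0) — executes, giving 0.
  n15: a read changed (n14 144->0; n13 12->0) — executes, giving 0.
  n16: a read changed (n15 144->0; n4 -6->0) — executes, giving 0.

Demanding n16 again yields 0.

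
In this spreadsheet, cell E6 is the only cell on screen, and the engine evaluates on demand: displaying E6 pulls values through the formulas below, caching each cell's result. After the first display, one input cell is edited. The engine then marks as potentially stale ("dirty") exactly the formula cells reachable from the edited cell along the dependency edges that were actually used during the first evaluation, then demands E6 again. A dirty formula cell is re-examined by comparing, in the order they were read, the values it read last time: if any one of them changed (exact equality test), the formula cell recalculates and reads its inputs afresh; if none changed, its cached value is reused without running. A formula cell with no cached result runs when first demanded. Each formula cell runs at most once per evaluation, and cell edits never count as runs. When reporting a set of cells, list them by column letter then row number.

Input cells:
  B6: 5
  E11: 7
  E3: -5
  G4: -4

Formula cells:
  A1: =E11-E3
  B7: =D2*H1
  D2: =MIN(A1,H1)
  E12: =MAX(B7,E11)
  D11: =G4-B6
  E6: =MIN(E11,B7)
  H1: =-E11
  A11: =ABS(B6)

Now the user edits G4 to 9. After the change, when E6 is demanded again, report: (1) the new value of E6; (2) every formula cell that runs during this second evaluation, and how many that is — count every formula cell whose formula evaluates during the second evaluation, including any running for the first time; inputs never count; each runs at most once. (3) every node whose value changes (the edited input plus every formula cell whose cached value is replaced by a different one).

E6 now evaluates to 7.
Run set: none (0 run).
Changed values: G4.
The important point: nothing the output needs ever reads G4, so the edit is invisible to it.

Initial pass — values computed on the first demand:
  A1 = 7 - -5 = 12
  H1 = -(7) = -7
  D2 = MIN(12, -7) = -7
  B7 = -7 * -7 = 49
  E6 = MIN(7, 49) = 7

Second demand — change propagation:
  no demanded computation ever read G4, so the edit dirties nothing and nothing runs.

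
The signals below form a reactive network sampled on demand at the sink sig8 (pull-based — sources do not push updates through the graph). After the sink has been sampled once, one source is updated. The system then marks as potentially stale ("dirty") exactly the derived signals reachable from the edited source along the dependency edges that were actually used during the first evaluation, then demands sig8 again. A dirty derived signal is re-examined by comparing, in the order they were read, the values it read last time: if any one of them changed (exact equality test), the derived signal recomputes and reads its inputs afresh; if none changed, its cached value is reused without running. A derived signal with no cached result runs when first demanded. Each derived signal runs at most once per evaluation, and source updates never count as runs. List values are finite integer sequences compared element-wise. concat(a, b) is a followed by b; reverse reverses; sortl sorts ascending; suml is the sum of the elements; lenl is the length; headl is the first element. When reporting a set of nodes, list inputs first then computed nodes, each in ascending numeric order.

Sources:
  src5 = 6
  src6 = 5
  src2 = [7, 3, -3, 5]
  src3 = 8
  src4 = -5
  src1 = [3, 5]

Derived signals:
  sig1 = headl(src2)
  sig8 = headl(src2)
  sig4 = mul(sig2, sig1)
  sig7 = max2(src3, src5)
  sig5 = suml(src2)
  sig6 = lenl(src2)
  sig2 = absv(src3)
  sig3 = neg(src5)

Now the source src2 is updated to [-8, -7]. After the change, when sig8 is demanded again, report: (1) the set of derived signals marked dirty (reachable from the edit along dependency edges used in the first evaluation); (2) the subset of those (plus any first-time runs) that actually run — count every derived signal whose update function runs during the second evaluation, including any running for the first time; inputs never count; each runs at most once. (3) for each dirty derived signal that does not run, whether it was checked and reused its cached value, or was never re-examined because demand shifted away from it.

Initial pass — values computed on the first demand:
  sig8 = headl([7, 3, -3, 5]) = 7

Second demand — change propagation:
  sig8: re-runs because src2 [7, 3, -3, 5]->[-8, -7]; new result -8.

Dirty set: sig8.
Run set: sig8 (1 run).
All dirty derived signals ended up running.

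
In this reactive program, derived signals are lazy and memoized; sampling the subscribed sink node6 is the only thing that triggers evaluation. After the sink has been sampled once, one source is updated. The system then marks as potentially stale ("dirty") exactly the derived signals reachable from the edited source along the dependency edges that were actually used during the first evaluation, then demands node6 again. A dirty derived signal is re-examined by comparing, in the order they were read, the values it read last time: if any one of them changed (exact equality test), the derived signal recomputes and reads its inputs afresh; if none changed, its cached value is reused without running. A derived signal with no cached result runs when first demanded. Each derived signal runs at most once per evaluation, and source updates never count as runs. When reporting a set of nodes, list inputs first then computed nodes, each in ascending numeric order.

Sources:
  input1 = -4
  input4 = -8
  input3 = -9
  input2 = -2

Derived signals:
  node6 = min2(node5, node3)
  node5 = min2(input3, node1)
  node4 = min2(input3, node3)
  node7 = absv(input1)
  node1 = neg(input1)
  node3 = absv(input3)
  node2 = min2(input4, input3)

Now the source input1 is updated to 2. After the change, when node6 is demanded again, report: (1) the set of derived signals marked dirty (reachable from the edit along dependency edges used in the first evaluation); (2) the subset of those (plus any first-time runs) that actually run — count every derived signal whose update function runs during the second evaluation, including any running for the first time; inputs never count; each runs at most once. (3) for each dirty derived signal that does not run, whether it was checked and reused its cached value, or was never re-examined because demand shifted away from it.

First demand of the output computes:
  node1 = neg(-4) = 4
  node3 = absv(-9) = 9
  node5 = min2(-9, 4) = -9
  node6 = min2(-9, 9) = -9

After the edit, cleaning proceeds:
  node1: a read changed (input1 -4->2) — executes, giving -2.
  node5: a read changed (node1 4->-2) — executes, giving -9 — identical to its old value.
  node6: dirty, but its reads are unchanged (node5 unchanged, node3 unchanged); cached -9 stands.

Note the absorption at node5: it re-runs yet its value is the same, leaving the output's value untouched.

The edit dirties: node1, node5, node6.
2 derived signals run: node1, node5.
Cache hits after checking: node6.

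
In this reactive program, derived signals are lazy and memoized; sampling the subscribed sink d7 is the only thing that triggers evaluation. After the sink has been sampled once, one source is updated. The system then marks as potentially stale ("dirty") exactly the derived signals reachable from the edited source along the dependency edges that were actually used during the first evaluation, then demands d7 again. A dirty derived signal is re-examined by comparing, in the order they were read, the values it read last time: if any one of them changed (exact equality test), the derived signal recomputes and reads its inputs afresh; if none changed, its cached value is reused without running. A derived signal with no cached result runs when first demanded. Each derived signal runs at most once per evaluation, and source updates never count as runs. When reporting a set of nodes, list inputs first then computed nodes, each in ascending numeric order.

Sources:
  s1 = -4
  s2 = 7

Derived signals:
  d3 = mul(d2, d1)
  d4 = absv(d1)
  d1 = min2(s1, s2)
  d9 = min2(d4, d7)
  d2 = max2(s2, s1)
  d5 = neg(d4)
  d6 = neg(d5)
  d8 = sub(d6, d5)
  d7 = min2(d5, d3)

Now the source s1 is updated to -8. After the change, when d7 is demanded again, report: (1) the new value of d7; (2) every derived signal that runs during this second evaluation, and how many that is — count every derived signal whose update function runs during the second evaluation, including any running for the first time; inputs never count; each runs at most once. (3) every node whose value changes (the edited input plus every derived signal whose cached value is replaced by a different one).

Demanding d7 again yields -56.
6 derived signals run: d1, d2, d3, d4, d5, d7.
The nodes whose values change: s1, d1, d3, d4, d5, d7.

First demand of the output computes:
  d1 = min2(-4, 7) = -4
  d2 = max2(7, -4) = 7
  d3 = mul(7, -4) = -28
  d4 = absv(-4) = 4
  d5 = neg(4) = -4
  d7 = min2(-4, -28) = -28

After the edit, cleaning proceeds:
  d1: a read changed (s1 -4->-8) — executes, giving -8.
  d2: a read changed (s1 -4->-8) — executes, giving 7 — identical to its old value.
  d3: a read changed (d1 -4->-8) — executes, giving -56.
  d4: a read changed (d1 -4->-8) — executes, giving 8.
  d5: a read changed (d4 4->8) — executes, giving -8.
  d7: a read changed (d5 -4->-8; d3 -28->-56) — executes, giving -56.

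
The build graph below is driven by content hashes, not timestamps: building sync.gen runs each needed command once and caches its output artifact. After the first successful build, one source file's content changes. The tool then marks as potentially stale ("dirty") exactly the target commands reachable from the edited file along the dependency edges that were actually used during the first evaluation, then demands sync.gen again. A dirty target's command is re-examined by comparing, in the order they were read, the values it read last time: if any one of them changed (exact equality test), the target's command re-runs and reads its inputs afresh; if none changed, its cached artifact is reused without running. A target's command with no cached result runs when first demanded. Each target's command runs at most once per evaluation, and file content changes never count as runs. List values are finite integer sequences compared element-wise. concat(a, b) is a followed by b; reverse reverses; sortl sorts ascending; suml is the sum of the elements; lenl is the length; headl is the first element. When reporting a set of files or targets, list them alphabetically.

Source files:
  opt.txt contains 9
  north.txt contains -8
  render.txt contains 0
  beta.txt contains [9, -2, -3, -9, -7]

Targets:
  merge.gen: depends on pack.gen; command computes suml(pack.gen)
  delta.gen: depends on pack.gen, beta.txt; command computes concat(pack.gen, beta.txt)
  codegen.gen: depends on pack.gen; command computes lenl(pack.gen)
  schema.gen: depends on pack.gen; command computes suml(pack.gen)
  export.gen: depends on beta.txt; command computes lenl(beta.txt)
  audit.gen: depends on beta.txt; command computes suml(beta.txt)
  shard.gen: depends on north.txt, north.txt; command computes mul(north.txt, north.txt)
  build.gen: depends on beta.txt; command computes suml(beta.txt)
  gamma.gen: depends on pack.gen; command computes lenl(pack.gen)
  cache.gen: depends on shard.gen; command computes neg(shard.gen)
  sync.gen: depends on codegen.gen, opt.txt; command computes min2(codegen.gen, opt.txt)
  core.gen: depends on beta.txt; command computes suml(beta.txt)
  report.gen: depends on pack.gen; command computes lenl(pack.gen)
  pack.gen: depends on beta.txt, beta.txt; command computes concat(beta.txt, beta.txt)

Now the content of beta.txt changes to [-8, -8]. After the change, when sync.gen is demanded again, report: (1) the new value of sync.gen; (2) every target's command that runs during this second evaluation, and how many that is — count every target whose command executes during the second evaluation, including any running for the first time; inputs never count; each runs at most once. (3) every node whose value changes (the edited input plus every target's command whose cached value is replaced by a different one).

Initial pass — values computed on the first demand:
  pack.gen = concat([9, -2, -3, -9, -7], [9, -2, -3, -9, -7]) = [9, -2, -3, -9, -7, 9, -2, -3, -9, -7]
  codegen.gen = lenl([9, -2, -3, -9, -7, 9, -2, -3, -9, -7]) = 10
  sync.gen = min2(10, 9) = 9

Second demand — change propagation:
  pack.gen: re-runs because beta.txt [9, -2, -3, -9, -7]->[-8, -8]; beta.txt [9, -2, -3, -9, -7]->[-8, -8]; new result [-8, -8, -8, -8].
  codegen.gen: re-runs because pack.gen [9, -2, -3, -9, -7, 9, -2, -3, -9, -7]->[-8, -8, -8, -8]; new result 4.
  sync.gen: re-runs because codegen.gen 10->4; new result 4.

sync.gen now evaluates to 4.
Run set: codegen.gen, pack.gen, sync.gen (3 run).
Changed values: beta.txt, codegen.gen, pack.gen, sync.gen.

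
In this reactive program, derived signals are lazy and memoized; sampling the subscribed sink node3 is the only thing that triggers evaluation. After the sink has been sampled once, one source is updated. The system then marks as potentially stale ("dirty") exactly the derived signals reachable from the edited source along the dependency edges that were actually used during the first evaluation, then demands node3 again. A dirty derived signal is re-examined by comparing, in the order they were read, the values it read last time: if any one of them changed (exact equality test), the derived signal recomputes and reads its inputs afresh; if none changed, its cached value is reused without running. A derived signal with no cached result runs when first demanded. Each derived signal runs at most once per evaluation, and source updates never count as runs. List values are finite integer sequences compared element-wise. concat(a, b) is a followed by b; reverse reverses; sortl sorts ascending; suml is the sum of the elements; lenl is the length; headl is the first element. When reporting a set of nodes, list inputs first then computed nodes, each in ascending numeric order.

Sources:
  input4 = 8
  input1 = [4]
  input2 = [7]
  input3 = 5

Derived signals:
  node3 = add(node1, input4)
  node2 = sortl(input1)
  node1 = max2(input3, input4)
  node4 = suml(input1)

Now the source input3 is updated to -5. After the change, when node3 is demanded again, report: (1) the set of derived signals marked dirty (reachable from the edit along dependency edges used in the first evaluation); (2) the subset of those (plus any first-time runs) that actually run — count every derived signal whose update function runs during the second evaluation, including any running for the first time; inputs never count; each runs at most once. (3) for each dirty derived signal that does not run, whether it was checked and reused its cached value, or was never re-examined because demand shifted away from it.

First demand of the output computes:
  node1 = max2(5, 8) = 8
  node3 = add(8, 8) = 16

After the edit, cleaning proceeds:
  node1: a read changed (input3 5->-5) — executes, giving 8 — identical to its old value.
  node3: dirty, but its reads are unchanged (node1 unchanged, input4 unchanged); cached 16 stands.

Note the absorption at node1: it re-runs yet its value is the same, leaving the output's value untouched.

The edit dirties: node1, node3.
1 derived signals run: node1.
Cache hits after checking: node3.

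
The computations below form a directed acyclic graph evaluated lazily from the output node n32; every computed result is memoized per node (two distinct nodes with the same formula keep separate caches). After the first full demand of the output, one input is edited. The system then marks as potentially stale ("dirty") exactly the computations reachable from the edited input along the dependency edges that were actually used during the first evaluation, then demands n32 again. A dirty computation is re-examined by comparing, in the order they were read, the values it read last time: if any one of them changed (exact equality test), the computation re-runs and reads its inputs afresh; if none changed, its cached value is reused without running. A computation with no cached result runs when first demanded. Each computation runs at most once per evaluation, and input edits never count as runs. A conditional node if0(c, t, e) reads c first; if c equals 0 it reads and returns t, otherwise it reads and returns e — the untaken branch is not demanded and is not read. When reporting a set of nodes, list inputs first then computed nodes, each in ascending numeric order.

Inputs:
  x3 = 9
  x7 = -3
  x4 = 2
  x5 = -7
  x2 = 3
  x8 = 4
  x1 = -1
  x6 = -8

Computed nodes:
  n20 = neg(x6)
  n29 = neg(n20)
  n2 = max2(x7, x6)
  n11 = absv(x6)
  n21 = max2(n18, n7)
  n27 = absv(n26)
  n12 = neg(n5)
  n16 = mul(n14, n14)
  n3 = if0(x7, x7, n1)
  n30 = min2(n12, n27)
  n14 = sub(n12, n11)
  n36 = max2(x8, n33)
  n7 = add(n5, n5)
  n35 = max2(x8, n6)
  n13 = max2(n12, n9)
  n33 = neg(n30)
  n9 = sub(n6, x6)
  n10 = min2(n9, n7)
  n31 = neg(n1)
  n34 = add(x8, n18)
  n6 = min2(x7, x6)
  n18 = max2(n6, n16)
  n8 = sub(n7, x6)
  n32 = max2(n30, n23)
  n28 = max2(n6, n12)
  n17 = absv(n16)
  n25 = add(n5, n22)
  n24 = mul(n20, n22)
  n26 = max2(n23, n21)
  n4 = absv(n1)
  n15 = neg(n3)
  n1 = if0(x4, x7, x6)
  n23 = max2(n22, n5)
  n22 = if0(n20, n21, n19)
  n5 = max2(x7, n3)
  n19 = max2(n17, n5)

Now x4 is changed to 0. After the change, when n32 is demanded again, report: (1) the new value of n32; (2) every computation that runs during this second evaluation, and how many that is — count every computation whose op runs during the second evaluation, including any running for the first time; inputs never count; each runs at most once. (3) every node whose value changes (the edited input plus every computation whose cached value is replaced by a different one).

First demand of the output computes:
  n1 = if0(x4=2 -> else branch x6) = -8
  n3 = if0(x7=-3 -> else branch n1) = -8
  n5 = max2(-3, -8) = -3
  n6 = min2(-3, -8) = -8
  n7 = add(-3, -3) = -6
  n11 = absv(-8) = 8
  n12 = neg(-3) = 3
  n14 = sub(3, 8) = -5
  n16 = mul(-5, -5) = 25
  n17 = absv(25) = 25
  n18 = max2(-8, 25) = 25
  n19 = max2(25, -3) = 25
  n20 = neg(-8) = 8
  n21 = max2(25, -6) = 25
  n22 = if0(n20=8 -> else branch n19) = 25
  n23 = max2(25, -3) = 25
  n26 = max2(25, 25) = 25
  n27 = absv(25) = 25
  n30 = min2(3, 25) = 3
  n32 = max2(3, 25) = 25

After the edit, cleaning proceeds:
  n1: a read changed (x4 2->0) — executes, giving -3.
  n3: a read changed (n1 -8->-3) — executes, giving -3.
  n5: a read changed (n3 -8->-3) — executes, giving -3 — identical to its old value.
  n7: dirty, but its reads are unchanged (n5 unchanged, n5 unchanged); cached -6 stands.
  n12: dirty, but its reads are unchanged (n5 unchanged); cached 3 stands.
  n14: dirty, but its reads are unchanged (n12 unchanged, n11 unchanged); cached -5 stands.
  n16: dirty, but its reads are unchanged (n14 unchanged, n14 unchanged); cached 25 stands.
  n17: dirty, but its reads are unchanged (n16 unchanged); cached 25 stands.
  n18: dirty, but its reads are unchanged (n6 unchanged, n16 unchanged); cached 25 stands.
  n19: dirty, but its reads are unchanged (n17 unchanged, n5 unchanged); cached 25 stands.
  n21: dirty, but its reads are unchanged (n18 unchanged, n7 unchanged); cached 25 stands.
  n22: dirty, but its reads are unchanged (n20 unchanged, n19 unchanged); cached 25 stands.
  n23: dirty, but its reads are unchanged (n22 unchanged, n5 unchanged); cached 25 stands.
  n26: dirty, but its reads are unchanged (n23 unchanged, n21 unchanged); cached 25 stands.
  n27: dirty, but its reads are unchanged (n26 unchanged); cached 25 stands.
  n30: dirty, but its reads are unchanged (n12 unchanged, n27 unchanged); cached 3 stands.
  n32: dirty, but its reads are unchanged (n30 unchanged, n23 unchanged); cached 25 stands.

Note the absorption at n5: it re-runs yet its value is the same, leaving the output's value untouched.

Demanding n32 again yields 25.
3 computations run: n1, n3, n5.
The nodes whose values change: x4, n1, n3.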